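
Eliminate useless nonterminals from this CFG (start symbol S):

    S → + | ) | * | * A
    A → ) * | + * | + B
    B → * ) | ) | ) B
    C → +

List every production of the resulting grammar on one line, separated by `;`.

Generating nonterminals: {A, B, C, S}.
Reachable from S after that: {A, B, S}.
Removed useless symbols: {C} and every production mentioning them.

S → + | ) | * | * A; A → ) * | + * | + B; B → * ) | ) | ) B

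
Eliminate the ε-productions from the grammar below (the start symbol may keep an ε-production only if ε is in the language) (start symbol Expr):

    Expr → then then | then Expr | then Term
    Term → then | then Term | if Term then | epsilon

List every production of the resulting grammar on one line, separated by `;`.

Expr → then then | then Expr | then Term | then; Term → then | then Term | if Term then | if then

Nullable nonterminals: {Term}.
ε ∉ L(G), so no ε-production is kept.
For each production, add variants omitting each subset of nullable occurrences: Expr → then Term gives then Term | then. Term → if Term then gives if Term then | if then.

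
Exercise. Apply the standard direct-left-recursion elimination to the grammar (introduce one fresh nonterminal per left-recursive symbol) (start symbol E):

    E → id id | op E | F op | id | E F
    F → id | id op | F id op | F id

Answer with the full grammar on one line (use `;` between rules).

E, F are directly left-recursive.
For E: α = {F}, β = {id id, op E, F op, id}. Rewrite as E → β E' and E' → α E' | ε.
For F: α = {id op, id}, β = {id, id op}. Rewrite as F → β F' and F' → α F' | ε.

E → id id E' | op E E' | F op E' | id E'; F → id F' | id op F'; E' → F E' | ε; F' → id op F' | id F' | ε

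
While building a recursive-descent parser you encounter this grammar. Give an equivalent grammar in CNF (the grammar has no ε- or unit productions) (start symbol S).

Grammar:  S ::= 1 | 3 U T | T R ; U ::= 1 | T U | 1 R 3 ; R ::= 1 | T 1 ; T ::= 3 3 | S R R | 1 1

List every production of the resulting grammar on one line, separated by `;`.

Introduce a nonterminal for each terminal appearing in a rule of length ≥ 2: X1 → 3, X2 → 1.
Binarize each right-hand side of length ≥ 3 by chaining fresh nonterminals (Y1, Y2, …): affected rules were S → X1 U T; U → X2 R X1; T → S R R.

S ::= 1 | X1 Y1 | T R; U ::= 1 | T U | X2 Y2; R ::= 1 | T X2; T ::= X1 X1 | S Y3 | X2 X2; X1 ::= 3; X2 ::= 1; Y1 ::= U T; Y2 ::= R X1; Y3 ::= R R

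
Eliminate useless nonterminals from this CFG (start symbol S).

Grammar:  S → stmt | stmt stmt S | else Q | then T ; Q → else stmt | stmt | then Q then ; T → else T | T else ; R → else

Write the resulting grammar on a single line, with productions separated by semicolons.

Generating nonterminals: {Q, R, S}.
Reachable from S after that: {Q, S}.
Removed useless symbols: {R, T} and every production mentioning them.

S → stmt | stmt stmt S | else Q; Q → else stmt | stmt | then Q then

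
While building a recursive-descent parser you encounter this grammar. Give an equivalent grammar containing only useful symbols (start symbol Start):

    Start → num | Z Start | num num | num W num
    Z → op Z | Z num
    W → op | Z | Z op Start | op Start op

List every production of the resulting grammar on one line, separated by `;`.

Start → num | num num | num W num; W → op | op Start op

Generating nonterminals: {Start, W}.
Reachable from Start after that: {Start, W}.
Removed useless symbols: {Z} and every production mentioning them.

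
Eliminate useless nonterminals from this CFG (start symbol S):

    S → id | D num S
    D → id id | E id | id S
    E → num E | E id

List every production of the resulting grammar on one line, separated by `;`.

S → id | D num S; D → id id | id S

Generating nonterminals: {D, S}.
Reachable from S after that: {D, S}.
Removed useless symbols: {E} and every production mentioning them.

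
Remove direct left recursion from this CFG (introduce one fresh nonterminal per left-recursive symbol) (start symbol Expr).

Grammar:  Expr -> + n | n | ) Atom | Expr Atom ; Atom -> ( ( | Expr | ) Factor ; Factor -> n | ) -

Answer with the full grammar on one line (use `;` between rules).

Expr -> + n Expr1 | n Expr1 | ) Atom Expr1; Atom -> ( ( | Expr | ) Factor; Factor -> n | ) -; Expr1 -> Atom Expr1 | ε

Expr is directly left-recursive.
For Expr: α = {Atom}, β = {+ n, n, ) Atom}. Rewrite as Expr → β Expr1 and Expr1 → α Expr1 | ε.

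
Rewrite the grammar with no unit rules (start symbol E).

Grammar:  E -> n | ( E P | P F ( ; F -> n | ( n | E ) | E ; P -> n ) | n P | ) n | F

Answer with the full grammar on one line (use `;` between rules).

Unit pairs: F ⇒* {E}; P ⇒* {E, F}.
For each unit pair (A, B), copy every non-unit production of B to A, then drop all unit productions.

E -> n | ( E P | P F (; F -> n | ( E P | P F ( | ( n | E ); P -> n | ( E P | P F ( | ( n | E ) | n ) | n P | ) n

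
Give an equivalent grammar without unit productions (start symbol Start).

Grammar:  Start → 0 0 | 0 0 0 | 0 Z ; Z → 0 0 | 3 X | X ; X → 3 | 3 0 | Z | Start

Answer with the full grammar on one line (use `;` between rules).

Unit pairs: X ⇒* {Start, Z}; Z ⇒* {Start, X}.
For each unit pair (A, B), copy every non-unit production of B to A, then drop all unit productions.

Start → 0 0 | 0 0 0 | 0 Z; Z → 0 0 | 3 X | 0 0 0 | 0 Z | 3 | 3 0; X → 0 0 | 3 X | 0 0 0 | 0 Z | 3 | 3 0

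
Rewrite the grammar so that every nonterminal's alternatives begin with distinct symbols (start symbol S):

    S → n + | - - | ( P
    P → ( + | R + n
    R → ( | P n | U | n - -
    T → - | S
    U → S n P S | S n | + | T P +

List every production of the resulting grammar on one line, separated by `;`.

U has alternatives sharing prefix 'S n': factor to U → S n U' with U' → P S | ε.

S → n + | - - | ( P; P → ( + | R + n; R → ( | P n | U | n - -; T → - | S; U → + | T P + | S n U'; U' → P S | ε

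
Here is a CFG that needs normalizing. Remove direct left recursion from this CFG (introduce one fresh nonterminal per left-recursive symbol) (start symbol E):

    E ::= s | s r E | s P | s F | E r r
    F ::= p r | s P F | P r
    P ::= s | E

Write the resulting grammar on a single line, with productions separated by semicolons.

Directly left-recursive nonterminal: E.
For E: α = {r r}, β = {s, s r E, s P, s F}. Rewrite as E → β E' and E' → α E' | ε.

E ::= s E' | s r E E' | s P E' | s F E'; F ::= p r | s P F | P r; P ::= s | E; E' ::= r r E' | ε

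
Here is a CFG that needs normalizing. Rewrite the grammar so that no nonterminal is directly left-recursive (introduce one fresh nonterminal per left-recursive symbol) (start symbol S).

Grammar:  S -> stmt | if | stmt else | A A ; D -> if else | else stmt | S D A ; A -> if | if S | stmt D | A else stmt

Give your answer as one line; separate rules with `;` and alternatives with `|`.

Directly left-recursive nonterminal: A.
For A: α = {else stmt}, β = {if, if S, stmt D}. Rewrite as A → β A' and A' → α A' | ε.

S -> stmt | if | stmt else | A A; D -> if else | else stmt | S D A; A -> if A' | if S A' | stmt D A'; A' -> else stmt A' | ε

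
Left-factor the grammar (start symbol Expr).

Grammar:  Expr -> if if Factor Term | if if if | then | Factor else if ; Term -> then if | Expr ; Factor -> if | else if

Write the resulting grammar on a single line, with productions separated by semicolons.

Expr has alternatives sharing prefix 'if if': factor to Expr → if if Expr1 with Expr1 → Factor Term | if.

Expr -> then | Factor else if | if if Expr1; Term -> then if | Expr; Factor -> if | else if; Expr1 -> Factor Term | if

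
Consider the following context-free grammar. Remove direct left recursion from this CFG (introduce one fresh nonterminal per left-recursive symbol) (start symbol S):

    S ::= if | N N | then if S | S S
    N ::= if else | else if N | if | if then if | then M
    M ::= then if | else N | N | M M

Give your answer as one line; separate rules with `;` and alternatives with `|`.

S, M are directly left-recursive.
For S: α = {S}, β = {if, N N, then if S}. Rewrite as S → β S' and S' → α S' | ε.
For M: α = {M}, β = {then if, else N, N}. Rewrite as M → β M' and M' → α M' | ε.

S ::= if S' | N N S' | then if S S'; N ::= if else | else if N | if | if then if | then M; M ::= then if M' | else N M' | N M'; S' ::= S S' | eps; M' ::= M M' | eps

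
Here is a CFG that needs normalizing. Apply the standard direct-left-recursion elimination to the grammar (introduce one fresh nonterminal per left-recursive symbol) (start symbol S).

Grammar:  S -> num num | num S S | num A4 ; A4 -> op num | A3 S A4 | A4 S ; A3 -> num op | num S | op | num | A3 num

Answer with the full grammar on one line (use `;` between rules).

Directly left-recursive nonterminals: A4, A3.
For A4: α = {S}, β = {op num, A3 S A4}. Rewrite as A4 → β A4' and A4' → α A4' | ε.
For A3: α = {num}, β = {num op, num S, op, num}. Rewrite as A3 → β A3' and A3' → α A3' | ε.

S -> num num | num S S | num A4; A4 -> op num A4' | A3 S A4 A4'; A3 -> num op A3' | num S A3' | op A3' | num A3'; A4' -> S A4' | ε; A3' -> num A3' | ε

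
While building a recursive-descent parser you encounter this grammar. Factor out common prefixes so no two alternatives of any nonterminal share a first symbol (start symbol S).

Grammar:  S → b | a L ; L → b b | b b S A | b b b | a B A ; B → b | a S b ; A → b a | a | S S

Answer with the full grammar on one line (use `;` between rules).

L has alternatives sharing prefix 'b b': factor to L → b b L' with L' → ε | S A | b.

S → b | a L; L → a B A | b b L'; B → b | a S b; A → b a | a | S S; L' → ε | S A | b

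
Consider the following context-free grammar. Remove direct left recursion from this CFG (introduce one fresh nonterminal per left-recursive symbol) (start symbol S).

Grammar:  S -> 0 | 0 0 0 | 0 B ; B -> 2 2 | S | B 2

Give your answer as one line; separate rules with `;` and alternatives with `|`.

Directly left-recursive nonterminal: B.
For B: α = {2}, β = {2 2, S}. Rewrite as B → β B' and B' → α B' | ε.

S -> 0 | 0 0 0 | 0 B; B -> 2 2 B' | S B'; B' -> 2 B' | ε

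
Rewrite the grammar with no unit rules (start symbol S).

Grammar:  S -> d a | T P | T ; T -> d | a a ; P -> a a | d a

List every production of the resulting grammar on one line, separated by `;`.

Unit pairs: S ⇒* {T}.
For every A with A ⇒* B via unit rules, add B's non-unit alternatives to A; then delete every rule of the form X → Y.

S -> d a | T P | d | a a; T -> d | a a; P -> a a | d a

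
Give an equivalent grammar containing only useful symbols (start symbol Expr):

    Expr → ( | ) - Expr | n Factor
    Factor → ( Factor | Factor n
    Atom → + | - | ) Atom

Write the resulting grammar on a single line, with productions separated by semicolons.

Generating nonterminals: {Atom, Expr}.
Reachable from Expr after that: {Expr}.
Removed useless symbols: {Atom, Factor} and every production mentioning them.

Expr → ( | ) - Expr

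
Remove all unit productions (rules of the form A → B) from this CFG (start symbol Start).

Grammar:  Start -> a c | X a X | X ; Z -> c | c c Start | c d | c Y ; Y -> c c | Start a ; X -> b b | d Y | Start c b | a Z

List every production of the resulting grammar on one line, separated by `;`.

Unit pairs: Start ⇒* {X}.
For each unit pair (A, B), copy every non-unit production of B to A, then drop all unit productions.

Start -> a c | X a X | b b | d Y | Start c b | a Z; Z -> c | c c Start | c d | c Y; Y -> c c | Start a; X -> b b | d Y | Start c b | a Z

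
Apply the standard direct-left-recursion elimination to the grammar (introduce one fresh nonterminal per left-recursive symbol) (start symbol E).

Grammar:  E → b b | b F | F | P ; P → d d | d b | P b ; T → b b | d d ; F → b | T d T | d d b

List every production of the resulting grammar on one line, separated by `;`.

E → b b | b F | F | P; P → d d P' | d b P'; T → b b | d d; F → b | T d T | d d b; P' → b P' | ε

Directly left-recursive nonterminal: P.
For P: α = {b}, β = {d d, d b}. Rewrite as P → β P' and P' → α P' | ε.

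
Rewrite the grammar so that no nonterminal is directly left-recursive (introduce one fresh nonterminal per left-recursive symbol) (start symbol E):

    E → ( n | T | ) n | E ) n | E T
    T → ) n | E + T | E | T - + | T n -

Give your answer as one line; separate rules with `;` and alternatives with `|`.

E → ( n E' | T E' | ) n E'; T → ) n T' | E + T T' | E T'; E' → ) n E' | T E' | eps; T' → - + T' | n - T' | eps

Directly left-recursive nonterminals: E, T.
For E: α = {) n, T}, β = {( n, T, ) n}. Rewrite as E → β E' and E' → α E' | ε.
For T: α = {- +, n -}, β = {) n, E + T, E}. Rewrite as T → β T' and T' → α T' | ε.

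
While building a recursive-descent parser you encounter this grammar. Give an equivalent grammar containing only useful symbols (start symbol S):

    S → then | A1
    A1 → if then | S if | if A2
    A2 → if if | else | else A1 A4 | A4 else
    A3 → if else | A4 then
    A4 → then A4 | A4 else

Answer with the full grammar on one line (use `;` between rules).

Generating nonterminals: {A1, A2, A3, S}.
Reachable from S after that: {A1, A2, S}.
Removed useless symbols: {A3, A4} and every production mentioning them.

S → then | A1; A1 → if then | S if | if A2; A2 → if if | else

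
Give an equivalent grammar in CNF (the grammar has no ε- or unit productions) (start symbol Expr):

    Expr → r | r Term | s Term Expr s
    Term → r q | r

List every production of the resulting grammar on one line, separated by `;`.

Expr → r | X1 Term | X2 Y1; Term → X1 X3 | r; X1 → r; X2 → s; X3 → q; Y1 → Term Y2; Y2 → Expr X2

Introduce a nonterminal for each terminal appearing in a rule of length ≥ 2: X1 → r, X2 → s, X3 → q.
Binarize each right-hand side of length ≥ 3 by chaining fresh nonterminals (Y1, Y2, …): affected rules were Expr → X2 Term Expr X2.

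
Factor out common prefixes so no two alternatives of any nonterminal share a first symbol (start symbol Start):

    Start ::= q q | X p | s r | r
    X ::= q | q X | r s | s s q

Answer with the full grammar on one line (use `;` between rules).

Start ::= q q | X p | s r | r; X ::= r s | s s q | q X1; X1 ::= ε | X

X has alternatives sharing prefix 'q': factor to X → q X1 with X1 → ε | X.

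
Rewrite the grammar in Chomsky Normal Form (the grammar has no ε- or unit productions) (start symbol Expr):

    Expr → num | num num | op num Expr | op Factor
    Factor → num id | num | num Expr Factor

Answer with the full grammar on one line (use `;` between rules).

Introduce a nonterminal for each terminal appearing in a rule of length ≥ 2: X1 → num, X2 → op, X3 → id.
Binarize each right-hand side of length ≥ 3 by chaining fresh nonterminals (Y1, Y2, …): affected rules were Expr → X2 X1 Expr; Factor → X1 Expr Factor.

Expr → num | X1 X1 | X2 Y1 | X2 Factor; Factor → X1 X3 | num | X1 Y2; X1 → num; X2 → op; X3 → id; Y1 → X1 Expr; Y2 → Expr Factor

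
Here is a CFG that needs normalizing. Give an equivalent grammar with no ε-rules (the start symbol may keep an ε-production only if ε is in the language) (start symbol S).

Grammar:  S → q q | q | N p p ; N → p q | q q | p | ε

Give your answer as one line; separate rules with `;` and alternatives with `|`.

S → q q | q | N p p | p p; N → p q | q q | p

Nullable set = {N}.
ε ∉ L(G), so no ε-production is kept.
Expand every rule over subsets of its nullable positions: S → N p p gives N p p | p p.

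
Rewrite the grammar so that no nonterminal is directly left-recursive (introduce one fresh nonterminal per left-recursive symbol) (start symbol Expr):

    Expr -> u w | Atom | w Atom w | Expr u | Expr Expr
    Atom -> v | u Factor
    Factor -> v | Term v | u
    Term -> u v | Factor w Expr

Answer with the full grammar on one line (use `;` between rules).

Expr is directly left-recursive.
For Expr: α = {u, Expr}, β = {u w, Atom, w Atom w}. Rewrite as Expr → β Expr1 and Expr1 → α Expr1 | ε.

Expr -> u w Expr1 | Atom Expr1 | w Atom w Expr1; Atom -> v | u Factor; Factor -> v | Term v | u; Term -> u v | Factor w Expr; Expr1 -> u Expr1 | Expr Expr1 | ε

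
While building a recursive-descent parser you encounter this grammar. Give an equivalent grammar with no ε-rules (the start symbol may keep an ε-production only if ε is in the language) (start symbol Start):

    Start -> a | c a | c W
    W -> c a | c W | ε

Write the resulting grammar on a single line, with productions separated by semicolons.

Start -> a | c a | c W | c; W -> c a | c W | c

Nullable nonterminals: {W}.
ε ∉ L(G), so no ε-production is kept.
Add the nullable-subset variants: Start → c W gives c W | c. W → c W gives c W | c.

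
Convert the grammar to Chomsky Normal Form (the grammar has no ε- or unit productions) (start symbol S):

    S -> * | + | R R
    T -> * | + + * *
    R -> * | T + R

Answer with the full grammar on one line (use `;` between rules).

Introduce a nonterminal for each terminal appearing in a rule of length ≥ 2: X1 → +, X2 → *.
Binarize each right-hand side of length ≥ 3 by chaining fresh nonterminals (Y1, Y2, …): affected rules were T → X1 X1 X2 X2; R → T X1 R.

S -> * | + | R R; T -> * | X1 Y1; R -> * | T Y3; X1 -> +; X2 -> *; Y1 -> X1 Y2; Y2 -> X2 X2; Y3 -> X1 R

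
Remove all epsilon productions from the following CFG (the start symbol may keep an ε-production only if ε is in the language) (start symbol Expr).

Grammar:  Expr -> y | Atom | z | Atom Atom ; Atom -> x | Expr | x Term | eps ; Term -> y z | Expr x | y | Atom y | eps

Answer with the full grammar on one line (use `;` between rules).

Expr -> y | Atom | z | Atom Atom | eps; Atom -> x | Expr | x Term; Term -> y z | Expr x | x | y | Atom y

Nullable set = {Atom, Expr, Term}.
ε ∈ L(G) since Expr is nullable, so keep Expr → ε.
Expand every rule over subsets of its nullable positions: Term → Expr x gives Expr x | x.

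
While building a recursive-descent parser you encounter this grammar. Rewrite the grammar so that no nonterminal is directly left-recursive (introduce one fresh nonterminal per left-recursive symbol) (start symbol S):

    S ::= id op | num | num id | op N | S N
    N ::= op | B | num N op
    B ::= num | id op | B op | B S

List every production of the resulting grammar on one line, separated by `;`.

Left recursion appears on S, B.
For S: α = {N}, β = {id op, num, num id, op N}. Rewrite as S → β S' and S' → α S' | ε.
For B: α = {op, S}, β = {num, id op}. Rewrite as B → β B' and B' → α B' | ε.

S ::= id op S' | num S' | num id S' | op N S'; N ::= op | B | num N op; B ::= num B' | id op B'; S' ::= N S' | ε; B' ::= op B' | S B' | ε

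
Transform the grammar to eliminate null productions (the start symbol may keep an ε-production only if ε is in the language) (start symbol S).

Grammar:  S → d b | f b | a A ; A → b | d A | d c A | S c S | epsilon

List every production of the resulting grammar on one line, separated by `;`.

The nullable symbols are {A}.
ε ∉ L(G), so no ε-production is kept.
Add the nullable-subset variants: S → a A gives a A | a. A → d A gives d A | d. A → d c A gives d c A | d c.

S → d b | f b | a A | a; A → b | d A | d | d c A | d c | S c S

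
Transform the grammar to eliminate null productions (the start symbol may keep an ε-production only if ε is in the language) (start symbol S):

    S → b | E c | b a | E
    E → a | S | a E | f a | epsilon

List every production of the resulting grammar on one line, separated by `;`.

Nullable set = {E, S}.
ε ∈ L(G) since S is nullable, so keep S → ε.
For each production, add variants omitting each subset of nullable occurrences: S → E c gives E c | c.

S → b | E c | c | b a | E | epsilon; E → a | S | a E | f a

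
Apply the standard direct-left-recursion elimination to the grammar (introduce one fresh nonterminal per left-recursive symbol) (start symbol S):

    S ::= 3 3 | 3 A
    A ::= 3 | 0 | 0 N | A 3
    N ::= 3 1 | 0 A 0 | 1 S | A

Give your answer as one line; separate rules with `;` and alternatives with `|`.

A is directly left-recursive.
For A: α = {3}, β = {3, 0, 0 N}. Rewrite as A → β A' and A' → α A' | ε.

S ::= 3 3 | 3 A; A ::= 3 A' | 0 A' | 0 N A'; N ::= 3 1 | 0 A 0 | 1 S | A; A' ::= 3 A' | ε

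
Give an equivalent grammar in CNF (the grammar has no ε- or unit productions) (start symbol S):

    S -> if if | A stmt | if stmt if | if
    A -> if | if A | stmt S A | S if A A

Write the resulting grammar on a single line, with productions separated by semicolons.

S -> X1 X1 | A X2 | X1 Y1 | if; A -> if | X1 A | X2 Y2 | S Y3; X1 -> if; X2 -> stmt; Y1 -> X2 X1; Y2 -> S A; Y3 -> X1 Y4; Y4 -> A A

Introduce a nonterminal for each terminal appearing in a rule of length ≥ 2: X1 → if, X2 → stmt.
Binarize each right-hand side of length ≥ 3 by chaining fresh nonterminals (Y1, Y2, …): affected rules were S → X1 X2 X1; A → X2 S A; A → S X1 A A.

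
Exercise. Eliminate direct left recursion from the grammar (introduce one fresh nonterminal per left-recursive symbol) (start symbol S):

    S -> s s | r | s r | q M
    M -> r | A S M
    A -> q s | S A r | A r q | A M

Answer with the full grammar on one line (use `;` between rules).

S -> s s | r | s r | q M; M -> r | A S M; A -> q s A' | S A r A'; A' -> r q A' | M A' | ε

Directly left-recursive nonterminal: A.
For A: α = {r q, M}, β = {q s, S A r}. Rewrite as A → β A' and A' → α A' | ε.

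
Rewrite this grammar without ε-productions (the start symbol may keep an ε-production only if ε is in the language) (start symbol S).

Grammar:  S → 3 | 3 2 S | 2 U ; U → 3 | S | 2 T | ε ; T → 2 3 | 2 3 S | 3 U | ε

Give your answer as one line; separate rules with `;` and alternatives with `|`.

Nullable nonterminals: {T, U}.
ε ∉ L(G), so no ε-production is kept.
Expand every rule over subsets of its nullable positions: S → 2 U gives 2 U | 2. U → 2 T gives 2 T | 2. T → 3 U gives 3 U | 3.

S → 3 | 3 2 S | 2 U | 2; U → 3 | S | 2 T | 2; T → 2 3 | 2 3 S | 3 U | 3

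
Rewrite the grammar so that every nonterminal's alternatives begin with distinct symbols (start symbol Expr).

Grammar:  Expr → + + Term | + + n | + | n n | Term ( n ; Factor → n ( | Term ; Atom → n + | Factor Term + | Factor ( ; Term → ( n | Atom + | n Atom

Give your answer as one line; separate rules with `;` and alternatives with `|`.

Expr → n n | Term ( n | + Expr1; Factor → n ( | Term; Atom → n + | Factor Atom1; Term → ( n | Atom + | n Atom; Expr1 → ε | + Expr11; Atom1 → Term + | (; Expr11 → Term | n

Expr has alternatives sharing prefix '+': factor to Expr → + Expr1 with Expr1 → + Term | + n | ε.
Atom has alternatives sharing prefix 'Factor': factor to Atom → Factor Atom1 with Atom1 → Term + | (.
Expr1 has alternatives sharing prefix '+': factor to Expr1 → + Expr11 with Expr11 → Term | n.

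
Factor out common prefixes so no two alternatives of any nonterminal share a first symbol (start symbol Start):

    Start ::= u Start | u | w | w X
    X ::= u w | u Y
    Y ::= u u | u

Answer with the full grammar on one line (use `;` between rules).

Start ::= u Start1 | w Start2; X ::= u X1; Y ::= u Y1; Start1 ::= Start | ε; Start2 ::= ε | X; X1 ::= w | Y; Y1 ::= u | ε

Start has alternatives sharing prefix 'u': factor to Start → u Start1 with Start1 → Start | ε.
Start has alternatives sharing prefix 'w': factor to Start → w Start2 with Start2 → ε | X.
X has alternatives sharing prefix 'u': factor to X → u X1 with X1 → w | Y.
Y has alternatives sharing prefix 'u': factor to Y → u Y1 with Y1 → u | ε.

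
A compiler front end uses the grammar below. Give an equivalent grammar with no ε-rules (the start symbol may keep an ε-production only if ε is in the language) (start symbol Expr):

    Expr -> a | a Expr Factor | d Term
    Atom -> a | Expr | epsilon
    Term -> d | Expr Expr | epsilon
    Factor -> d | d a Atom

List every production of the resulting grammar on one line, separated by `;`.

The nullable symbols are {Atom, Term}.
ε ∉ L(G), so no ε-production is kept.
Add the nullable-subset variants: Expr → d Term gives d Term | d. Factor → d a Atom gives d a Atom | d a.

Expr -> a | a Expr Factor | d Term | d; Atom -> a | Expr; Term -> d | Expr Expr; Factor -> d | d a Atom | d a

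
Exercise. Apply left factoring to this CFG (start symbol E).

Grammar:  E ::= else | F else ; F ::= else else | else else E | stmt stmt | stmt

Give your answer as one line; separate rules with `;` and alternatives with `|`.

E ::= else | F else; F ::= else else F' | stmt F''; F' ::= ε | E; F'' ::= stmt | ε

F has alternatives sharing prefix 'else else': factor to F → else else F' with F' → ε | E.
F has alternatives sharing prefix 'stmt': factor to F → stmt F'' with F'' → stmt | ε.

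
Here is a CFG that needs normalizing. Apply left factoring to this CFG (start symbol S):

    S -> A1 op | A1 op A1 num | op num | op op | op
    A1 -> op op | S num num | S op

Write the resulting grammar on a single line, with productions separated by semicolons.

S has alternatives sharing prefix 'op': factor to S → op S' with S' → num | op | ε.
S has alternatives sharing prefix 'A1 op': factor to S → A1 op S'' with S'' → ε | A1 num.
A1 has alternatives sharing prefix 'S': factor to A1 → S A1' with A1' → num num | op.

S -> op S' | A1 op S''; A1 -> op op | S A1'; S' -> num | op | ε; S'' -> ε | A1 num; A1' -> num num | op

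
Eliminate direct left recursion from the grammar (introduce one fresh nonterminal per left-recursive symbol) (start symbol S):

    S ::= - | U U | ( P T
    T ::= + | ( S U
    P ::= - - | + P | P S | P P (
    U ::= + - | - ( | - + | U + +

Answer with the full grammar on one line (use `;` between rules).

Directly left-recursive nonterminals: P, U.
For P: α = {S, P (}, β = {- -, + P}. Rewrite as P → β P' and P' → α P' | ε.
For U: α = {+ +}, β = {+ -, - (, - +}. Rewrite as U → β U' and U' → α U' | ε.

S ::= - | U U | ( P T; T ::= + | ( S U; P ::= - - P' | + P P'; U ::= + - U' | - ( U' | - + U'; P' ::= S P' | P ( P' | ε; U' ::= + + U' | ε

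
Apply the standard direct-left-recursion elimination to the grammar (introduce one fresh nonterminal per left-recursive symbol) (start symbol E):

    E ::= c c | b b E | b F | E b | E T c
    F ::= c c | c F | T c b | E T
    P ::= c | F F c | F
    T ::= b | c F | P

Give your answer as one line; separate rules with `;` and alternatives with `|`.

E ::= c c E' | b b E E' | b F E'; F ::= c c | c F | T c b | E T; P ::= c | F F c | F; T ::= b | c F | P; E' ::= b E' | T c E' | ε

E is directly left-recursive.
For E: α = {b, T c}, β = {c c, b b E, b F}. Rewrite as E → β E' and E' → α E' | ε.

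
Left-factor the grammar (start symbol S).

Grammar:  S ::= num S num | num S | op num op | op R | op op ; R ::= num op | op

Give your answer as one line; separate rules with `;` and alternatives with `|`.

S ::= op S' | num S S''; R ::= num op | op; S' ::= num op | R | op; S'' ::= num | ε

S has alternatives sharing prefix 'op': factor to S → op S' with S' → num op | R | op.
S has alternatives sharing prefix 'num S': factor to S → num S S'' with S'' → num | ε.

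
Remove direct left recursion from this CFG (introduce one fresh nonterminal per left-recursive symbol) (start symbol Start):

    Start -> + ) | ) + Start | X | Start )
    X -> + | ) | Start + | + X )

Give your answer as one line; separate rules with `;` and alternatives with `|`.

Left recursion appears on Start.
For Start: α = {)}, β = {+ ), ) + Start, X}. Rewrite as Start → β Start1 and Start1 → α Start1 | ε.

Start -> + ) Start1 | ) + Start Start1 | X Start1; X -> + | ) | Start + | + X ); Start1 -> ) Start1 | eps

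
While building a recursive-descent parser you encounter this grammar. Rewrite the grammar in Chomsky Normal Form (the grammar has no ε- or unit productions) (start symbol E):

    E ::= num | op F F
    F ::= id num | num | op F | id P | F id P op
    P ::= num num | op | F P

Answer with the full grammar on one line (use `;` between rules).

Introduce a nonterminal for each terminal appearing in a rule of length ≥ 2: X1 → op, X2 → id, X3 → num.
Binarize each right-hand side of length ≥ 3 by chaining fresh nonterminals (Y1, Y2, …): affected rules were E → X1 F F; F → F X2 P X1.

E ::= num | X1 Y1; F ::= X2 X3 | num | X1 F | X2 P | F Y2; P ::= X3 X3 | op | F P; X1 ::= op; X2 ::= id; X3 ::= num; Y1 ::= F F; Y2 ::= X2 Y3; Y3 ::= P X1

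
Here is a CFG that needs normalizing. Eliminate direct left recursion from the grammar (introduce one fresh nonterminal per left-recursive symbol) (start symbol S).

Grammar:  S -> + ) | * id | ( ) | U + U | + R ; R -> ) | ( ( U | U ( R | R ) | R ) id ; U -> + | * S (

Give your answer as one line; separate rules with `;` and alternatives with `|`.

S -> + ) | * id | ( ) | U + U | + R; R -> ) R' | ( ( U R' | U ( R R'; U -> + | * S (; R' -> ) R' | ) id R' | ε

R is directly left-recursive.
For R: α = {), ) id}, β = {), ( ( U, U ( R}. Rewrite as R → β R' and R' → α R' | ε.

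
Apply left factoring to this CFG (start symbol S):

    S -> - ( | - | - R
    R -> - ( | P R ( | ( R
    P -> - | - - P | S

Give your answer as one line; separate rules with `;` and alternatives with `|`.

S -> - S'; R -> - ( | P R ( | ( R; P -> S | - P'; S' -> ( | epsilon | R; P' -> epsilon | - P

S has alternatives sharing prefix '-': factor to S → - S' with S' → ( | ε | R.
P has alternatives sharing prefix '-': factor to P → - P' with P' → ε | - P.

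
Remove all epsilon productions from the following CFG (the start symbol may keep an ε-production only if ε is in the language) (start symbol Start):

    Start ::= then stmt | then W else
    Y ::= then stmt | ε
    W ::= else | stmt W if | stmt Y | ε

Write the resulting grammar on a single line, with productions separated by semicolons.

Nullable nonterminals: {W, Y}.
ε ∉ L(G), so no ε-production is kept.
For each production, add variants omitting each subset of nullable occurrences: Start → then W else gives then W else | then else. W → stmt W if gives stmt W if | stmt if. W → stmt Y gives stmt Y | stmt.

Start ::= then stmt | then W else | then else; Y ::= then stmt; W ::= else | stmt W if | stmt if | stmt Y | stmt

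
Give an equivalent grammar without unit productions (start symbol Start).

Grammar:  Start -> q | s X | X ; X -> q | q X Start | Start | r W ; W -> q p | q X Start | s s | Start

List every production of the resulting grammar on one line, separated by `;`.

Start -> q | s X | q X Start | r W; X -> q | s X | q X Start | r W; W -> q | s X | q X Start | r W | q p | s s

Unit pairs: Start ⇒* {X}; W ⇒* {Start, X}; X ⇒* {Start}.
For every A with A ⇒* B via unit rules, add B's non-unit alternatives to A; then delete every rule of the form X → Y.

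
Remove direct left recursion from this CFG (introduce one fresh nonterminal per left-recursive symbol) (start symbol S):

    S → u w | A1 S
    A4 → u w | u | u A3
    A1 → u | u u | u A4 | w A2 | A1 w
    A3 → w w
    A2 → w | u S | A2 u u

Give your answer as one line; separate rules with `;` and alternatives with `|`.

Directly left-recursive nonterminals: A1, A2.
For A1: α = {w}, β = {u, u u, u A4, w A2}. Rewrite as A1 → β A1' and A1' → α A1' | ε.
For A2: α = {u u}, β = {w, u S}. Rewrite as A2 → β A2' and A2' → α A2' | ε.

S → u w | A1 S; A4 → u w | u | u A3; A1 → u A1' | u u A1' | u A4 A1' | w A2 A1'; A3 → w w; A2 → w A2' | u S A2'; A1' → w A1' | eps; A2' → u u A2' | eps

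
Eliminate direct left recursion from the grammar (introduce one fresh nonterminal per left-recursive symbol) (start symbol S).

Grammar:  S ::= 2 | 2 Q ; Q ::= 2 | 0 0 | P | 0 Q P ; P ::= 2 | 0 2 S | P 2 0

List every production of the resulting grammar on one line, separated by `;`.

Directly left-recursive nonterminal: P.
For P: α = {2 0}, β = {2, 0 2 S}. Rewrite as P → β P' and P' → α P' | ε.

S ::= 2 | 2 Q; Q ::= 2 | 0 0 | P | 0 Q P; P ::= 2 P' | 0 2 S P'; P' ::= 2 0 P' | ε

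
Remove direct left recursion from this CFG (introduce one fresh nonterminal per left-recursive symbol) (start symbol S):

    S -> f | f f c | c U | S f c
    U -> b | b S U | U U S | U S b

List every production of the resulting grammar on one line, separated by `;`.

Left recursion appears on S, U.
For S: α = {f c}, β = {f, f f c, c U}. Rewrite as S → β S' and S' → α S' | ε.
For U: α = {U S, S b}, β = {b, b S U}. Rewrite as U → β U' and U' → α U' | ε.

S -> f S' | f f c S' | c U S'; U -> b U' | b S U U'; S' -> f c S' | eps; U' -> U S U' | S b U' | eps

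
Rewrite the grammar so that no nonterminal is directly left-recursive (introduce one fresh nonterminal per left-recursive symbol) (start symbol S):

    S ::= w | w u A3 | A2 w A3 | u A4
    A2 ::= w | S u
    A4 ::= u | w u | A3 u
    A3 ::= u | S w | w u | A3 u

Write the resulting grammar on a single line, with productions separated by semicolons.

Directly left-recursive nonterminal: A3.
For A3: α = {u}, β = {u, S w, w u}. Rewrite as A3 → β A3' and A3' → α A3' | ε.

S ::= w | w u A3 | A2 w A3 | u A4; A2 ::= w | S u; A4 ::= u | w u | A3 u; A3 ::= u A3' | S w A3' | w u A3'; A3' ::= u A3' | ε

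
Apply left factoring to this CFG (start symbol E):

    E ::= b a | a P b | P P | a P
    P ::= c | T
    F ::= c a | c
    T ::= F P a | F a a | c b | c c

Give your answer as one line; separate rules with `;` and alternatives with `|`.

E has alternatives sharing prefix 'a P': factor to E → a P E' with E' → b | ε.
F has alternatives sharing prefix 'c': factor to F → c F' with F' → a | ε.
T has alternatives sharing prefix 'F': factor to T → F T' with T' → P a | a a.
T has alternatives sharing prefix 'c': factor to T → c T'' with T'' → b | c.

E ::= b a | P P | a P E'; P ::= c | T; F ::= c F'; T ::= F T' | c T''; E' ::= b | ε; F' ::= a | ε; T' ::= P a | a a; T'' ::= b | c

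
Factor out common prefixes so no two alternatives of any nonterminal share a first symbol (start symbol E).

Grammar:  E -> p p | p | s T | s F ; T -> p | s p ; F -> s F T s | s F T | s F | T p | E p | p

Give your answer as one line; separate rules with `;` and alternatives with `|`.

E -> p E' | s E''; T -> p | s p; F -> T p | E p | p | s F F'; E' -> p | epsilon; E'' -> T | F; F' -> epsilon | T F''; F'' -> s | epsilon

E has alternatives sharing prefix 'p': factor to E → p E' with E' → p | ε.
E has alternatives sharing prefix 's': factor to E → s E'' with E'' → T | F.
F has alternatives sharing prefix 's F': factor to F → s F F' with F' → T s | T | ε.
F' has alternatives sharing prefix 'T': factor to F' → T F'' with F'' → s | ε.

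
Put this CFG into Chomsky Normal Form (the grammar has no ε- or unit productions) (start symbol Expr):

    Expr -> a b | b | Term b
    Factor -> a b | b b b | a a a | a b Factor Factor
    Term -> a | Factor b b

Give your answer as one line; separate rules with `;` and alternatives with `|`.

Expr -> X1 X2 | b | Term X2; Factor -> X1 X2 | X2 Y1 | X1 Y2 | X1 Y3; Term -> a | Factor Y5; X1 -> a; X2 -> b; Y1 -> X2 X2; Y2 -> X1 X1; Y3 -> X2 Y4; Y4 -> Factor Factor; Y5 -> X2 X2

Introduce a nonterminal for each terminal appearing in a rule of length ≥ 2: X1 → a, X2 → b.
Binarize each right-hand side of length ≥ 3 by chaining fresh nonterminals (Y1, Y2, …): affected rules were Factor → X2 X2 X2; Factor → X1 X1 X1; Factor → X1 X2 Factor Factor; Term → Factor X2 X2.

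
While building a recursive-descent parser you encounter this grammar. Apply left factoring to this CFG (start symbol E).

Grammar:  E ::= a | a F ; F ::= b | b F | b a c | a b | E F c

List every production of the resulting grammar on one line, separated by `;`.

E ::= a E'; F ::= a b | E F c | b F'; E' ::= ε | F; F' ::= ε | F | a c

E has alternatives sharing prefix 'a': factor to E → a E' with E' → ε | F.
F has alternatives sharing prefix 'b': factor to F → b F' with F' → ε | F | a c.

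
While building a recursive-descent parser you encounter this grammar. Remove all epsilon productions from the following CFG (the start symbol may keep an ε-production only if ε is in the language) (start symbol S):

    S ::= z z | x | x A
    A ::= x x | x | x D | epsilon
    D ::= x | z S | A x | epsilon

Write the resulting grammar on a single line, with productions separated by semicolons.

S ::= z z | x | x A; A ::= x x | x | x D; D ::= x | z S | A x

The nullable symbols are {A, D}.
ε ∉ L(G), so no ε-production is kept.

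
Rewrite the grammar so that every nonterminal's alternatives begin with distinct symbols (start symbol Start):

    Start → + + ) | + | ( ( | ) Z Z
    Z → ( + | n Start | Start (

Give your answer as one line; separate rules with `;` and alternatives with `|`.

Start → ( ( | ) Z Z | + Start1; Z → ( + | n Start | Start (; Start1 → + ) | ε

Start has alternatives sharing prefix '+': factor to Start → + Start1 with Start1 → + ) | ε.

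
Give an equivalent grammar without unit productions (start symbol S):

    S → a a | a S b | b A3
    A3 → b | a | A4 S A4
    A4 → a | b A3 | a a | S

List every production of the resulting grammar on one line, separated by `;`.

Unit pairs: A4 ⇒* {S}.
For every A with A ⇒* B via unit rules, add B's non-unit alternatives to A; then delete every rule of the form X → Y.

S → a a | a S b | b A3; A3 → b | a | A4 S A4; A4 → a | b A3 | a a | a S b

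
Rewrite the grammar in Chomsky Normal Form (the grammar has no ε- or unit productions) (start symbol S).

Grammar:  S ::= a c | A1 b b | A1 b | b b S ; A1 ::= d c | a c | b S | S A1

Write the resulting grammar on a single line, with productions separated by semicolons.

Introduce a nonterminal for each terminal appearing in a rule of length ≥ 2: X1 → a, X2 → c, X3 → b, X4 → d.
Binarize each right-hand side of length ≥ 3 by chaining fresh nonterminals (Y1, Y2, …): affected rules were S → A1 X3 X3; S → X3 X3 S.

S ::= X1 X2 | A1 Y1 | A1 X3 | X3 Y2; A1 ::= X4 X2 | X1 X2 | X3 S | S A1; X1 ::= a; X2 ::= c; X3 ::= b; X4 ::= d; Y1 ::= X3 X3; Y2 ::= X3 S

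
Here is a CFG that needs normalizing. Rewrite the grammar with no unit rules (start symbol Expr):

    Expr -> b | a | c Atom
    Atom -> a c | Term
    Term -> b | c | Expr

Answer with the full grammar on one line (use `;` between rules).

Expr -> b | a | c Atom; Atom -> b | c | a c | a | c Atom; Term -> b | c | a | c Atom

Unit pairs: Atom ⇒* {Expr, Term}; Term ⇒* {Expr}.
Replace each nonterminal's rules with the union of the non-unit rules of every nonterminal it unit-derives.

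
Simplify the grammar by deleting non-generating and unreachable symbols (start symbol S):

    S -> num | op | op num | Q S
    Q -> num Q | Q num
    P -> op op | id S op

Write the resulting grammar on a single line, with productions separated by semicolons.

S -> num | op | op num

Generating nonterminals: {P, S}.
Reachable from S after that: {S}.
Removed useless symbols: {P, Q} and every production mentioning them.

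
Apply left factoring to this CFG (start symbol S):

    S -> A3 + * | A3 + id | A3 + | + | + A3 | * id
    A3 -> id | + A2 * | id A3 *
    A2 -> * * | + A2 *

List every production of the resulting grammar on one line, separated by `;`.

S has alternatives sharing prefix 'A3 +': factor to S → A3 + S' with S' → * | id | ε.
S has alternatives sharing prefix '+': factor to S → + S'' with S'' → ε | A3.
A3 has alternatives sharing prefix 'id': factor to A3 → id A3' with A3' → ε | A3 *.

S -> * id | A3 + S' | + S''; A3 -> + A2 * | id A3'; A2 -> * * | + A2 *; S' -> * | id | ε; S'' -> ε | A3; A3' -> ε | A3 *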